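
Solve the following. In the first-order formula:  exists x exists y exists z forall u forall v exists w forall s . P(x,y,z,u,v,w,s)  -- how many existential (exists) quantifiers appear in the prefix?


Quantifier prefix: exists x exists y exists z forall u forall v exists w forall s
Mark each quantifier type:
  E E E U U E U
Universal count = 3, Existential count = 4
Asked for existential (exists) quantifiers: 4

4


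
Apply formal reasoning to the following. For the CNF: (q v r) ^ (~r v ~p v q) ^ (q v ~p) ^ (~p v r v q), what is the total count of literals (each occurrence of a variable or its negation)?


Counting literals in each clause:
Clause 1: 2 literal(s)
Clause 2: 3 literal(s)
Clause 3: 2 literal(s)
Clause 4: 3 literal(s)
Total = 10

10


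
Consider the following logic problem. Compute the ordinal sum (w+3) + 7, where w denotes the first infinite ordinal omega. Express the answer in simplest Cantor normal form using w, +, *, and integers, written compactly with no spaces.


Compute (w+3) + 7.
Ordinal + is associative but NOT commutative; for finite n>0, n + w = w but w + n stays w+n.
By associativity: (w+3) + 7 = w + (3+7) = w+10.
Result = w+10

w+10


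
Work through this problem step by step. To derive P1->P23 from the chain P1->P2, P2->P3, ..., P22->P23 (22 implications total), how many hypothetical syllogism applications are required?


With 22 implications in a chain connecting 23 propositions:
P1->P2, P2->P3, ..., P22->P23
Steps needed = (number of implications) - 1 = 22 - 1 = 21

21


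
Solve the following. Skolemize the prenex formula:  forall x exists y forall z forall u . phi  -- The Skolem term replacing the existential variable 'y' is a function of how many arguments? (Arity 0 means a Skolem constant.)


Quantifier prefix: forall x exists y forall z forall u
'y' is existentially quantified at position 2.
Universal variables preceding it: x
Skolem function arity = 1

1


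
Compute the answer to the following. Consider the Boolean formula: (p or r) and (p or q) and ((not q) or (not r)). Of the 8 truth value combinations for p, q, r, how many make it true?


Evaluate all 8 assignments for p, q, r:
p=0, q=0, r=0: 0
p=0, q=0, r=1: 0
p=0, q=1, r=0: 0
p=0, q=1, r=1: 0
p=1, q=0, r=0: 1
p=1, q=0, r=1: 1
p=1, q=1, r=0: 1
p=1, q=1, r=1: 0
Satisfying count = 3

3


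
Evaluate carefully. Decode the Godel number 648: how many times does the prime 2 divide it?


Factorize 648 by dividing by 2 repeatedly.
Division steps: 2 divides 648 exactly 3 time(s).
Exponent of 2 = 3

3


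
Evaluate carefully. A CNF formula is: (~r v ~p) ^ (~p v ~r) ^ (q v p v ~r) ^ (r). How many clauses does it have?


A CNF formula is a conjunction of clauses.
Clauses are separated by ^.
Counting the conjuncts: 4 clauses.

4


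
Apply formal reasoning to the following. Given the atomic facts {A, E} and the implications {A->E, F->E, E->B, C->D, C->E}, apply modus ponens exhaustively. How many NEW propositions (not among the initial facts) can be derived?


Initial facts: {A, E}
Apply modus ponens to closure:
  E and E->B  =>  B
Final known: {A, B, E}
New propositions: {B}
Count = 1

1


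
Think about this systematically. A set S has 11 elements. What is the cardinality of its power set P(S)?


The power set of a set with n elements has 2^n elements.
|P(S)| = 2^11 = 2048

2048


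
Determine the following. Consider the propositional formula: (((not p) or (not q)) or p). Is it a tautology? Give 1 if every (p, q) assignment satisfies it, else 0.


Check all 4 assignments:
p=0, q=0: 1
p=0, q=1: 1
p=1, q=0: 1
p=1, q=1: 1
Satisfying count = 4/4.
Tautology iff count = 4: yes.

1


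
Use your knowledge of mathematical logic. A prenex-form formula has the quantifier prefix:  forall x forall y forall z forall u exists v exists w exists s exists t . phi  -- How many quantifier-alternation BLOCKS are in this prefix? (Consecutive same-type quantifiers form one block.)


Quantifier-type sequence: A A A A E E E E  (A=forall, E=exists)
Group into maximal same-type runs:
  Ax4 | Ex4
Number of blocks = 2

2


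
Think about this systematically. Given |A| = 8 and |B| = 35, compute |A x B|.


The Cartesian product A x B contains all ordered pairs (a, b).
|A x B| = |A| * |B| = 8 * 35 = 280

280


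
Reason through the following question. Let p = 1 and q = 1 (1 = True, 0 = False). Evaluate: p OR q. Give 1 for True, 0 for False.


p = 1, q = 1
Operation: p OR q
Evaluate: 1 OR 1 = 1

1


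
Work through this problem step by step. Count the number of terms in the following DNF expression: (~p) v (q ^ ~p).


A DNF formula is a disjunction of terms (conjunctions).
Terms are separated by v.
Counting the disjuncts: 2 terms.

2


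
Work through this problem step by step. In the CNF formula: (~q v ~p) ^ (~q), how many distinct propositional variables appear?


Identify each variable that appears in the formula.
Variables found: p, q
Count = 2

2


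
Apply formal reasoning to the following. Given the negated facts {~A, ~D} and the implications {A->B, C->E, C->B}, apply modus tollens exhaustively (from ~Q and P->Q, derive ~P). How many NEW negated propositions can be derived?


Initial negated facts: {~A, ~D}
Apply modus tollens to closure:
  (no implication fires)
Final negated: {~A, ~D}
New negations: {(none)}
Count = 0

0


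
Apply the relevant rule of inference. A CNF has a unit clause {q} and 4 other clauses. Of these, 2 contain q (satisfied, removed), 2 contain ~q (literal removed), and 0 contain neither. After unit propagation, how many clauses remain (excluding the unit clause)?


Satisfied (removed): 2
Shortened (remain): 2
Unchanged (remain): 0
Remaining = 2 + 0 = 2

2


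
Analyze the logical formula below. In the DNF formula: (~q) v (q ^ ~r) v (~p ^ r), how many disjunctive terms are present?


A DNF formula is a disjunction of terms (conjunctions).
Terms are separated by v.
Counting the disjuncts: 3 terms.

3


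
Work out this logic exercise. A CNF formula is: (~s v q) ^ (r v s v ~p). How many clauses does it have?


A CNF formula is a conjunction of clauses.
Clauses are separated by ^.
Counting the conjuncts: 2 clauses.

2


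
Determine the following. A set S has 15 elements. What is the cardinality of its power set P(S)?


The power set of a set with n elements has 2^n elements.
|P(S)| = 2^15 = 32768

32768


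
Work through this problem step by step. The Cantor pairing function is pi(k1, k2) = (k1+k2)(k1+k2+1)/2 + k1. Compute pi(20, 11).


k1 + k2 = 31
(k1+k2)(k1+k2+1)/2 = 31 * 32 / 2 = 496
pi = 496 + 20 = 516

516


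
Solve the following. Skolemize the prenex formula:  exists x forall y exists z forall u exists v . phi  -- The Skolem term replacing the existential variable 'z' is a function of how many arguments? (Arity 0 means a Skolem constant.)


Quantifier prefix: exists x forall y exists z forall u exists v
'z' is existentially quantified at position 3.
Universal variables preceding it: y
Skolem function arity = 1

1


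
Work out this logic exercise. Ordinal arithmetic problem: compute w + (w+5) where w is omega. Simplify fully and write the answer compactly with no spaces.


Compute w + (w+5).
Ordinal + is associative but NOT commutative; for finite n>0, n + w = w but w + n stays w+n.
w + (w+5) = (w+w) + 5 = w*2+5.
Result = w*2+5

w*2+5


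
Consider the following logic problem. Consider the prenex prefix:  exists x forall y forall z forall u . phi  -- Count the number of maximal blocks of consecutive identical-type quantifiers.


Quantifier-type sequence: E A A A  (A=forall, E=exists)
Group into maximal same-type runs:
  Ex1 | Ax3
Number of blocks = 2

2


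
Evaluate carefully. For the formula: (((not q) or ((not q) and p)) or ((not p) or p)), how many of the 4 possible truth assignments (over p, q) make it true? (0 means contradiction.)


Check all 4 assignments:
p=0, q=0: 1
p=0, q=1: 1
p=1, q=0: 1
p=1, q=1: 1
Count of True = 4

4


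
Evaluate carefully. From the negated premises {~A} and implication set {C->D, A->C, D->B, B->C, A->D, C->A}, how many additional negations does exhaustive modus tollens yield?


Initial negated facts: {~A}
Apply modus tollens to closure:
  ~A and C->A  =>  ~C
  ~C and B->C  =>  ~B
  ~B and D->B  =>  ~D
Final negated: {~A, ~B, ~C, ~D}
New negations: {~B, ~C, ~D}
Count = 3

3


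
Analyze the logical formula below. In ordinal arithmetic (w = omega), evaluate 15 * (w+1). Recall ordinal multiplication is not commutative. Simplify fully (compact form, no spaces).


Compute 15 * (w+1).
Ordinal * is associative and left-distributive over +, but NOT commutative; for finite n>1, n*w = w but w*n stays w*n.
By left-distributivity: 15 * (w+1) = 15*w + 15*1 = w + 15 = w+15.
Result = w+15

w+15


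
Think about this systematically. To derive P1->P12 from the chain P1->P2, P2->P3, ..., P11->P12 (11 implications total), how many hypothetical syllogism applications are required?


With 11 implications in a chain connecting 12 propositions:
P1->P2, P2->P3, ..., P11->P12
Steps needed = (number of implications) - 1 = 11 - 1 = 10

10


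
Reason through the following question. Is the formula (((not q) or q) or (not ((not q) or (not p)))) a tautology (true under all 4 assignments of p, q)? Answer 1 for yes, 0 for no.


Check all 4 assignments:
p=0, q=0: 1
p=0, q=1: 1
p=1, q=0: 1
p=1, q=1: 1
Satisfying count = 4/4.
Tautology iff count = 4: yes.

1


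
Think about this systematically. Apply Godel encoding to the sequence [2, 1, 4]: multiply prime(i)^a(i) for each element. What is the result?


Encode each element as an exponent of the corresponding prime:
  2^2 = 4
  3^1 = 3
  5^4 = 625
Product = 4 * 3 * 625 = 7500

7500


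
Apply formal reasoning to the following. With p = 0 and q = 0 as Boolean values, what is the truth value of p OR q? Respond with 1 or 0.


p = 0, q = 0
Operation: p OR q
Evaluate: 0 OR 0 = 0

0


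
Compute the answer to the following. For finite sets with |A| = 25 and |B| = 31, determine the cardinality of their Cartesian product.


The Cartesian product A x B contains all ordered pairs (a, b).
|A x B| = |A| * |B| = 25 * 31 = 775

775


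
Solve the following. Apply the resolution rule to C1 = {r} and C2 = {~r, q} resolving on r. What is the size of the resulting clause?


Remove r from C1 and ~r from C2.
C1 remainder: {}
C2 remainder: {q}
Union (resolvent): {q}
Resolvent has 1 literal(s).

1


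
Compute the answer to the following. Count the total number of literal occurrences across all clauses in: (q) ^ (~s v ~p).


Counting literals in each clause:
Clause 1: 1 literal(s)
Clause 2: 2 literal(s)
Total = 3

3


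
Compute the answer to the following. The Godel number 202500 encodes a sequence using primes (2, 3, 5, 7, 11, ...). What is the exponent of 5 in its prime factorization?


Factorize 202500 by dividing by 5 repeatedly.
Division steps: 5 divides 202500 exactly 4 time(s).
Exponent of 5 = 4

4


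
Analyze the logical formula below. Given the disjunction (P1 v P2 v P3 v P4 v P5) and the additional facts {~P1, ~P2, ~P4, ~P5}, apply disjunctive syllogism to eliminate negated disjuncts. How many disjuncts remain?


Original disjuncts (5): P1, P2, P3, P4, P5
Negated (eliminate): ~P1, ~P2, ~P4, ~P5
Remaining disjuncts: P3
Count = 5 - 4 = 1

1


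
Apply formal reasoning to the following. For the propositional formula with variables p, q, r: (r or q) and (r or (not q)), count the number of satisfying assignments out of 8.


Evaluate all 8 assignments for p, q, r:
p=0, q=0, r=0: 0
p=0, q=0, r=1: 1
p=0, q=1, r=0: 0
p=0, q=1, r=1: 1
p=1, q=0, r=0: 0
p=1, q=0, r=1: 1
p=1, q=1, r=0: 0
p=1, q=1, r=1: 1
Satisfying count = 4

4


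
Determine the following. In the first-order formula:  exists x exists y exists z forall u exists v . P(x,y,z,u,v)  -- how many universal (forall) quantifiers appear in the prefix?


Quantifier prefix: exists x exists y exists z forall u exists v
Mark each quantifier type:
  E E E U E
Universal count = 1, Existential count = 4
Asked for universal (forall) quantifiers: 1

1


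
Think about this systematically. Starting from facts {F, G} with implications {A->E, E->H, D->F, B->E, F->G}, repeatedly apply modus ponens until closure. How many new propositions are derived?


Initial facts: {F, G}
Apply modus ponens to closure:
  (no implication fires)
Final known: {F, G}
New propositions: {(none)}
Count = 0

0


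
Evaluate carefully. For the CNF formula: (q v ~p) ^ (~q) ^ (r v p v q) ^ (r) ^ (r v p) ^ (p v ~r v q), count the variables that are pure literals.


Check each variable for pure literal status:
p: mixed (not pure)
q: mixed (not pure)
r: mixed (not pure)
Pure literal count = 0

0


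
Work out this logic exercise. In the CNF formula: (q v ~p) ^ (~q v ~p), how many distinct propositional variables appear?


Identify each variable that appears in the formula.
Variables found: p, q
Count = 2

2


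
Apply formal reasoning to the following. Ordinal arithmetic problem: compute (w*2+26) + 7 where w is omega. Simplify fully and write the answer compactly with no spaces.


Compute (w*2+26) + 7.
Ordinal + is associative but NOT commutative; for finite n>0, n + w = w but w + n stays w+n.
By associativity: (w*2+26) + 7 = w*2 + (26+7) = w*2+33.
Result = w*2+33

w*2+33


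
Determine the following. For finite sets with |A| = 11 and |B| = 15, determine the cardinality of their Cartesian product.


The Cartesian product A x B contains all ordered pairs (a, b).
|A x B| = |A| * |B| = 11 * 15 = 165

165


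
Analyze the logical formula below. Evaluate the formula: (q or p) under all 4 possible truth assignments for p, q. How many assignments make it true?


Check all 4 assignments:
p=0, q=0: 0
p=0, q=1: 1
p=1, q=0: 1
p=1, q=1: 1
Count of True = 3

3


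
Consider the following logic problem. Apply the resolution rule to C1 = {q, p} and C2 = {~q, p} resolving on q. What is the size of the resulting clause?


Remove q from C1 and ~q from C2.
C1 remainder: {p}
C2 remainder: {p}
Union (resolvent): {p}
Resolvent has 1 literal(s).

1


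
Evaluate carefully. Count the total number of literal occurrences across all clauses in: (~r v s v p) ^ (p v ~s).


Counting literals in each clause:
Clause 1: 3 literal(s)
Clause 2: 2 literal(s)
Total = 5

5


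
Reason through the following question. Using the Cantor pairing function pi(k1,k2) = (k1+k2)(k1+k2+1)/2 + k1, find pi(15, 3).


k1 + k2 = 18
(k1+k2)(k1+k2+1)/2 = 18 * 19 / 2 = 171
pi = 171 + 15 = 186

186


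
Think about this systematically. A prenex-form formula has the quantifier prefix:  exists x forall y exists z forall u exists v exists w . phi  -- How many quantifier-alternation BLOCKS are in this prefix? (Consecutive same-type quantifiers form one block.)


Quantifier-type sequence: E A E A E E  (A=forall, E=exists)
Group into maximal same-type runs:
  Ex1 | Ax1 | Ex1 | Ax1 | Ex2
Number of blocks = 5

5


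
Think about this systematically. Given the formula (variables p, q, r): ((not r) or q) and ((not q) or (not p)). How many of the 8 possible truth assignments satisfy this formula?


Evaluate all 8 assignments for p, q, r:
p=0, q=0, r=0: 1
p=0, q=0, r=1: 0
p=0, q=1, r=0: 1
p=0, q=1, r=1: 1
p=1, q=0, r=0: 1
p=1, q=0, r=1: 0
p=1, q=1, r=0: 0
p=1, q=1, r=1: 0
Satisfying count = 4

4


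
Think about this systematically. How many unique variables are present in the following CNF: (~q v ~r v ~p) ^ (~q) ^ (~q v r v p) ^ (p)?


Identify each variable that appears in the formula.
Variables found: p, q, r
Count = 3

3


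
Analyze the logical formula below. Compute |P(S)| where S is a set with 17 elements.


The power set of a set with n elements has 2^n elements.
|P(S)| = 2^17 = 131072

131072


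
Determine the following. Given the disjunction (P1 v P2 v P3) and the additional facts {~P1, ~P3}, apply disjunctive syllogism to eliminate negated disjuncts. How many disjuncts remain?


Original disjuncts (3): P1, P2, P3
Negated (eliminate): ~P1, ~P3
Remaining disjuncts: P2
Count = 3 - 2 = 1

1


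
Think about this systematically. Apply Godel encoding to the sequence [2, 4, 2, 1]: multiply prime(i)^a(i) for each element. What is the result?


Encode each element as an exponent of the corresponding prime:
  2^2 = 4
  3^4 = 81
  5^2 = 25
  7^1 = 7
Product = 4 * 81 * 25 * 7 = 56700

56700


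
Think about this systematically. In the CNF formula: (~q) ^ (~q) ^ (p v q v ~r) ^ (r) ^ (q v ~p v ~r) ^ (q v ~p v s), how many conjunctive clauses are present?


A CNF formula is a conjunction of clauses.
Clauses are separated by ^.
Counting the conjuncts: 6 clauses.

6


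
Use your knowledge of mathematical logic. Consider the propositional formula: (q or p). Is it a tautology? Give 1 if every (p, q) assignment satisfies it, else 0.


Check all 4 assignments:
p=0, q=0: 0
p=0, q=1: 1
p=1, q=0: 1
p=1, q=1: 1
Satisfying count = 3/4.
Tautology iff count = 4: no.

0


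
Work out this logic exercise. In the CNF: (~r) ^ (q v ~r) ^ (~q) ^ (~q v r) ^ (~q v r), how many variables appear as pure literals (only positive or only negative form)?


Check each variable for pure literal status:
p: absent (not pure)
q: mixed (not pure)
r: mixed (not pure)
Pure literal count = 0

0


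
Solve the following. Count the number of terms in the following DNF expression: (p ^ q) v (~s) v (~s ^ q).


A DNF formula is a disjunction of terms (conjunctions).
Terms are separated by v.
Counting the disjuncts: 3 terms.

3


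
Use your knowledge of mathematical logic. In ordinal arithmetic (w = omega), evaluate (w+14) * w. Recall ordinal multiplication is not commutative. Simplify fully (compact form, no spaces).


Compute (w+14) * w.
Ordinal * is associative and left-distributive over +, but NOT commutative; for finite n>1, n*w = w but w*n stays w*n.
(w+14) * w = sup{(w+14)*k : k<w} = sup{w*k+14} = w^2 (the +14 tail is absorbed in the limit).
Result = w^2

w^2


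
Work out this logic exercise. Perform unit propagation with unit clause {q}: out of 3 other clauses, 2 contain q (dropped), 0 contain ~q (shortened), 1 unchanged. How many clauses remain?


Satisfied (removed): 2
Shortened (remain): 0
Unchanged (remain): 1
Remaining = 0 + 1 = 1

1


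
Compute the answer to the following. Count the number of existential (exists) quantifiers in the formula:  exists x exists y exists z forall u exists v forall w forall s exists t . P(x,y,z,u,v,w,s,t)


Quantifier prefix: exists x exists y exists z forall u exists v forall w forall s exists t
Mark each quantifier type:
  E E E U E U U E
Universal count = 3, Existential count = 5
Asked for existential (exists) quantifiers: 5

5


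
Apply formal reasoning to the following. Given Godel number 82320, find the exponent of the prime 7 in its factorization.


Factorize 82320 by dividing by 7 repeatedly.
Division steps: 7 divides 82320 exactly 3 time(s).
Exponent of 7 = 3

3


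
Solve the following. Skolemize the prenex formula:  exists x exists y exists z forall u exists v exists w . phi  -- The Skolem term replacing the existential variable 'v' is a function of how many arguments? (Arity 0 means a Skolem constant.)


Quantifier prefix: exists x exists y exists z forall u exists v exists w
'v' is existentially quantified at position 5.
Universal variables preceding it: u
Skolem function arity = 1

1


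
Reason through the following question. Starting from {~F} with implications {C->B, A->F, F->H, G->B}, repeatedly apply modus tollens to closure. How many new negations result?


Initial negated facts: {~F}
Apply modus tollens to closure:
  ~F and A->F  =>  ~A
Final negated: {~A, ~F}
New negations: {~A}
Count = 1

1


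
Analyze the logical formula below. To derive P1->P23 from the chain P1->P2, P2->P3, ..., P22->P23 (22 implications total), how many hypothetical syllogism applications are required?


With 22 implications in a chain connecting 23 propositions:
P1->P2, P2->P3, ..., P22->P23
Steps needed = (number of implications) - 1 = 22 - 1 = 21

21


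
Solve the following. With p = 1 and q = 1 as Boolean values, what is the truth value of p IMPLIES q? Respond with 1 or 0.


p = 1, q = 1
Operation: p IMPLIES q
Evaluate: 1 IMPLIES 1 = 1

1


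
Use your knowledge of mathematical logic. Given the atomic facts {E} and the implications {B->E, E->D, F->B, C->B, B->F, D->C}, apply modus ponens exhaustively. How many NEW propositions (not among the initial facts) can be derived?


Initial facts: {E}
Apply modus ponens to closure:
  E and E->D  =>  D
  D and D->C  =>  C
  C and C->B  =>  B
  B and B->F  =>  F
Final known: {B, C, D, E, F}
New propositions: {B, C, D, F}
Count = 4

4


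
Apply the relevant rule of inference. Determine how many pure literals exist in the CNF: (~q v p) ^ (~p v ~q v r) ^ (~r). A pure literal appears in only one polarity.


Check each variable for pure literal status:
p: mixed (not pure)
q: pure negative
r: mixed (not pure)
Pure literal count = 1

1


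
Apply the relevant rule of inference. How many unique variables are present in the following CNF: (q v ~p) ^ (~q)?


Identify each variable that appears in the formula.
Variables found: p, q
Count = 2

2


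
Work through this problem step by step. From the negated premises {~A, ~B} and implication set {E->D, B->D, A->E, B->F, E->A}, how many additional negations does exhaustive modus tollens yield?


Initial negated facts: {~A, ~B}
Apply modus tollens to closure:
  ~A and E->A  =>  ~E
Final negated: {~A, ~B, ~E}
New negations: {~E}
Count = 1

1


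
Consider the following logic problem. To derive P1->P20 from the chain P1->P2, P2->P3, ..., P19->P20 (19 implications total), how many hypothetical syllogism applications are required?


With 19 implications in a chain connecting 20 propositions:
P1->P2, P2->P3, ..., P19->P20
Steps needed = (number of implications) - 1 = 19 - 1 = 18

18


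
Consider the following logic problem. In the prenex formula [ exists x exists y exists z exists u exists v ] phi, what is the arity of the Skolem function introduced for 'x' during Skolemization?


Quantifier prefix: exists x exists y exists z exists u exists v
'x' is existentially quantified at position 1.
No universal quantifiers precede it.
Skolem function arity = 0 (a Skolem constant)

0


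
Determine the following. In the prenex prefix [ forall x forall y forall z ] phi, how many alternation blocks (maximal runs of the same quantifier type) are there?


Quantifier-type sequence: A A A  (A=forall, E=exists)
Group into maximal same-type runs:
  Ax3
Number of blocks = 1

1


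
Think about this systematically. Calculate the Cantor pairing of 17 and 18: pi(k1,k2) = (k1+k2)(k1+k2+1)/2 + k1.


k1 + k2 = 35
(k1+k2)(k1+k2+1)/2 = 35 * 36 / 2 = 630
pi = 630 + 17 = 647

647


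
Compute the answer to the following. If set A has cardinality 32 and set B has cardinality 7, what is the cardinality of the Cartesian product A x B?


The Cartesian product A x B contains all ordered pairs (a, b).
|A x B| = |A| * |B| = 32 * 7 = 224

224


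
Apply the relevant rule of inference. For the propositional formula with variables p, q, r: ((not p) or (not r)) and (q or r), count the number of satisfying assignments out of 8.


Evaluate all 8 assignments for p, q, r:
p=0, q=0, r=0: 0
p=0, q=0, r=1: 1
p=0, q=1, r=0: 1
p=0, q=1, r=1: 1
p=1, q=0, r=0: 0
p=1, q=0, r=1: 0
p=1, q=1, r=0: 1
p=1, q=1, r=1: 0
Satisfying count = 4

4


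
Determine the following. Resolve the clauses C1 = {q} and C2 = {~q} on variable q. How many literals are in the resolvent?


Remove q from C1 and ~q from C2.
C1 remainder: {}
C2 remainder: {}
Union (resolvent): {} (empty clause)
Resolvent has 0 literal(s).

0


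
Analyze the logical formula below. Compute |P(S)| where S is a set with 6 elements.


The power set of a set with n elements has 2^n elements.
|P(S)| = 2^6 = 64

64


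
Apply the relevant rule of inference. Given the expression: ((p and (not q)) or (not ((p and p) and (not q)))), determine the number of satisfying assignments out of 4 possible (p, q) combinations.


Check all 4 assignments:
p=0, q=0: 1
p=0, q=1: 1
p=1, q=0: 1
p=1, q=1: 1
Count of True = 4

4


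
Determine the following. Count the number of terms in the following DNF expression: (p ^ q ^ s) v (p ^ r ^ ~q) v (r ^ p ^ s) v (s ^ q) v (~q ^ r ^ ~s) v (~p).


A DNF formula is a disjunction of terms (conjunctions).
Terms are separated by v.
Counting the disjuncts: 6 terms.

6


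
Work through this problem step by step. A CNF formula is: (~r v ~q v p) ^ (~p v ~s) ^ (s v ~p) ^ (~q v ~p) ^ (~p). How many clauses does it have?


A CNF formula is a conjunction of clauses.
Clauses are separated by ^.
Counting the conjuncts: 5 clauses.

5


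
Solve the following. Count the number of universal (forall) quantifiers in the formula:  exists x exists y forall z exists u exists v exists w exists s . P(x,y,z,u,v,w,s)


Quantifier prefix: exists x exists y forall z exists u exists v exists w exists s
Mark each quantifier type:
  E E U E E E E
Universal count = 1, Existential count = 6
Asked for universal (forall) quantifiers: 1

1


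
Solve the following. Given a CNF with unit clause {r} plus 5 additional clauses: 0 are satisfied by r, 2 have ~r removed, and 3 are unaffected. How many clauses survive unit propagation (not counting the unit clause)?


Satisfied (removed): 0
Shortened (remain): 2
Unchanged (remain): 3
Remaining = 2 + 3 = 5

5


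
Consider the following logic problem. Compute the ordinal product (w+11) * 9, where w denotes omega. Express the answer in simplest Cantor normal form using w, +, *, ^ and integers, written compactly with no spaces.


Compute (w+11) * 9.
Ordinal * is associative and left-distributive over +, but NOT commutative; for finite n>1, n*w = w but w*n stays w*n.
(w+11) * 9 = (w+11) repeated 9 times. Each intermediate +11 is absorbed by the following w; only the last survives: w*9+11.
Result = w*9+11

w*9+11


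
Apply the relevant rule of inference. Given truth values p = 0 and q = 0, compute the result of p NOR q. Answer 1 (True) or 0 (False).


p = 0, q = 0
Operation: p NOR q
Evaluate: 0 NOR 0 = 1

1


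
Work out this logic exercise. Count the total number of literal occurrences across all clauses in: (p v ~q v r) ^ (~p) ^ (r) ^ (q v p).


Counting literals in each clause:
Clause 1: 3 literal(s)
Clause 2: 1 literal(s)
Clause 3: 1 literal(s)
Clause 4: 2 literal(s)
Total = 7

7


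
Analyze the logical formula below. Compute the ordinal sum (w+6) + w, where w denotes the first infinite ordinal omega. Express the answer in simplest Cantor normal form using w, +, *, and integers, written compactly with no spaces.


Compute (w+6) + w.
Ordinal + is associative but NOT commutative; for finite n>0, n + w = w but w + n stays w+n.
(w+6) + w = w + (6+w) = w + w = w*2 (the finite tail 6 is absorbed by the right w).
Result = w*2

w*2


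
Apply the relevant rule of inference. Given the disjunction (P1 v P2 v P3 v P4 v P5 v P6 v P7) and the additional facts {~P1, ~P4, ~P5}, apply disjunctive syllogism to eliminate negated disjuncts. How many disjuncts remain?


Original disjuncts (7): P1, P2, P3, P4, P5, P6, P7
Negated (eliminate): ~P1, ~P4, ~P5
Remaining disjuncts: P2, P3, P6, P7
Count = 7 - 3 = 4

4


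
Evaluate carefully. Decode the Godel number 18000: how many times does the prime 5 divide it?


Factorize 18000 by dividing by 5 repeatedly.
Division steps: 5 divides 18000 exactly 3 time(s).
Exponent of 5 = 3

3


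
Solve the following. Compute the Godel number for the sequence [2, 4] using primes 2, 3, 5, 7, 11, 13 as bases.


Encode each element as an exponent of the corresponding prime:
  2^2 = 4
  3^4 = 81
Product = 4 * 81 = 324

324


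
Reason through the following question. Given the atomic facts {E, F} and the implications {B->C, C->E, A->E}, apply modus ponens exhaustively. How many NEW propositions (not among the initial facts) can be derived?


Initial facts: {E, F}
Apply modus ponens to closure:
  (no implication fires)
Final known: {E, F}
New propositions: {(none)}
Count = 0

0


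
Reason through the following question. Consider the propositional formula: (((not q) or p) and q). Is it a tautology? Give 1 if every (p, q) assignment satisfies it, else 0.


Check all 4 assignments:
p=0, q=0: 0
p=0, q=1: 0
p=1, q=0: 0
p=1, q=1: 1
Satisfying count = 1/4.
Tautology iff count = 4: no.

0


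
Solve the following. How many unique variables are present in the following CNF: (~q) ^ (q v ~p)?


Identify each variable that appears in the formula.
Variables found: p, q
Count = 2

2


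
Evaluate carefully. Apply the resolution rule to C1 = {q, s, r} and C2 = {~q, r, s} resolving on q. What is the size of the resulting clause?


Remove q from C1 and ~q from C2.
C1 remainder: {s, r}
C2 remainder: {r, s}
Union (resolvent): {r, s}
Resolvent has 2 literal(s).

2


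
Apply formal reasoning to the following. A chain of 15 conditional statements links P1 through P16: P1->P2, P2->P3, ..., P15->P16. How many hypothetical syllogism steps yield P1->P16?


With 15 implications in a chain connecting 16 propositions:
P1->P2, P2->P3, ..., P15->P16
Steps needed = (number of implications) - 1 = 15 - 1 = 14

14


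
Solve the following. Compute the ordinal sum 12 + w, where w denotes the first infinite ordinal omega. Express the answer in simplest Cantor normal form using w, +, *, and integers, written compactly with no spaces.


Compute 12 + w.
Ordinal + is associative but NOT commutative; for finite n>0, n + w = w but w + n stays w+n.
Any finite left addend is absorbed by w on the right: 12 + w = w.
Result = w

w


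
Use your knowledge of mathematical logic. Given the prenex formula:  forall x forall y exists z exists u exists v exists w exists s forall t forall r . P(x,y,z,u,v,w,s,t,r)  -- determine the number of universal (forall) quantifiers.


Quantifier prefix: forall x forall y exists z exists u exists v exists w exists s forall t forall r
Mark each quantifier type:
  U U E E E E E U U
Universal count = 4, Existential count = 5
Asked for universal (forall) quantifiers: 4

4


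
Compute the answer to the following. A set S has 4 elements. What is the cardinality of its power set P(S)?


The power set of a set with n elements has 2^n elements.
|P(S)| = 2^4 = 16

16


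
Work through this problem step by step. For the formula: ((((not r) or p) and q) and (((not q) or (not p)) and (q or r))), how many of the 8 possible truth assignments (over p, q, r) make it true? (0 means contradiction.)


Check all 8 assignments:
p=0, q=0, r=0: 0
p=0, q=0, r=1: 0
p=0, q=1, r=0: 1
p=0, q=1, r=1: 0
p=1, q=0, r=0: 0
p=1, q=0, r=1: 0
p=1, q=1, r=0: 0
p=1, q=1, r=1: 0
Count of True = 1

1


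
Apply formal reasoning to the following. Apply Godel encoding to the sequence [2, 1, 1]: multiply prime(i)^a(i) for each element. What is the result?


Encode each element as an exponent of the corresponding prime:
  2^2 = 4
  3^1 = 3
  5^1 = 5
Product = 4 * 3 * 5 = 60

60


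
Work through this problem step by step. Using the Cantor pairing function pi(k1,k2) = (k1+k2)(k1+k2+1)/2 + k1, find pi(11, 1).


k1 + k2 = 12
(k1+k2)(k1+k2+1)/2 = 12 * 13 / 2 = 78
pi = 78 + 11 = 89

89


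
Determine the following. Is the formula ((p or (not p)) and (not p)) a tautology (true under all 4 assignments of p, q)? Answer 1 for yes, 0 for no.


Check all 4 assignments:
p=0, q=0: 1
p=0, q=1: 1
p=1, q=0: 0
p=1, q=1: 0
Satisfying count = 2/4.
Tautology iff count = 4: no.

0


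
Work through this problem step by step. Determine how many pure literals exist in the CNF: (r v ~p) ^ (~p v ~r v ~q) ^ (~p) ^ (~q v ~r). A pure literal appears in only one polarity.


Check each variable for pure literal status:
p: pure negative
q: pure negative
r: mixed (not pure)
Pure literal count = 2

2


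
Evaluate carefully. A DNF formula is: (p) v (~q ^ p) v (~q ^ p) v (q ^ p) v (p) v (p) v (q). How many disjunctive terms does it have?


A DNF formula is a disjunction of terms (conjunctions).
Terms are separated by v.
Counting the disjuncts: 7 terms.

7


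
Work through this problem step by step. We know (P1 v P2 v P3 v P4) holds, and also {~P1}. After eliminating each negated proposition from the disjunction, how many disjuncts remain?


Original disjuncts (4): P1, P2, P3, P4
Negated (eliminate): ~P1
Remaining disjuncts: P2, P3, P4
Count = 4 - 1 = 3

3


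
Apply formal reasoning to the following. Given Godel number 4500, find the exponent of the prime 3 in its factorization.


Factorize 4500 by dividing by 3 repeatedly.
Division steps: 3 divides 4500 exactly 2 time(s).
Exponent of 3 = 2

2


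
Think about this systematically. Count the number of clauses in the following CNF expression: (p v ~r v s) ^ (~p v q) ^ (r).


A CNF formula is a conjunction of clauses.
Clauses are separated by ^.
Counting the conjuncts: 3 clauses.

3


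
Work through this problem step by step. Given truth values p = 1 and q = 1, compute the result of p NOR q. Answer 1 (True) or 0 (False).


p = 1, q = 1
Operation: p NOR q
Evaluate: 1 NOR 1 = 0

0


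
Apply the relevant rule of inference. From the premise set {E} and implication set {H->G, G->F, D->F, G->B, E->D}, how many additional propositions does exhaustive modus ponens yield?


Initial facts: {E}
Apply modus ponens to closure:
  E and E->D  =>  D
  D and D->F  =>  F
Final known: {D, E, F}
New propositions: {D, F}
Count = 2

2


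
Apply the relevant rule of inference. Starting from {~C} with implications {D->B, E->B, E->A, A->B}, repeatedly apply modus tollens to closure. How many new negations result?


Initial negated facts: {~C}
Apply modus tollens to closure:
  (no implication fires)
Final negated: {~C}
New negations: {(none)}
Count = 0

0


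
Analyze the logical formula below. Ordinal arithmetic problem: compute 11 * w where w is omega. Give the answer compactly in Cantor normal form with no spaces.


Compute 11 * w.
Ordinal * is associative and left-distributive over +, but NOT commutative; for finite n>1, n*w = w but w*n stays w*n.
For finite n>0, n * w = sup{n*k : k<w} = w. So 11 * w = w.
Result = w

w


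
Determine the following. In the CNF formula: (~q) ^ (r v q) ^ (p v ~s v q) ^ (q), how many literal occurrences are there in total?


Counting literals in each clause:
Clause 1: 1 literal(s)
Clause 2: 2 literal(s)
Clause 3: 3 literal(s)
Clause 4: 1 literal(s)
Total = 7

7


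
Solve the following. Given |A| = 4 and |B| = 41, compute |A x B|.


The Cartesian product A x B contains all ordered pairs (a, b).
|A x B| = |A| * |B| = 4 * 41 = 164

164


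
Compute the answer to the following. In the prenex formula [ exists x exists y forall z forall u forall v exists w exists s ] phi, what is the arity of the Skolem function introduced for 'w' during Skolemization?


Quantifier prefix: exists x exists y forall z forall u forall v exists w exists s
'w' is existentially quantified at position 6.
Universal variables preceding it: z, u, v
Skolem function arity = 3

3


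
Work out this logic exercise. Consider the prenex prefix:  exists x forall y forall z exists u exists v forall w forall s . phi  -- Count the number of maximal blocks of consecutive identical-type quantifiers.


Quantifier-type sequence: E A A E E A A  (A=forall, E=exists)
Group into maximal same-type runs:
  Ex1 | Ax2 | Ex2 | Ax2
Number of blocks = 4

4


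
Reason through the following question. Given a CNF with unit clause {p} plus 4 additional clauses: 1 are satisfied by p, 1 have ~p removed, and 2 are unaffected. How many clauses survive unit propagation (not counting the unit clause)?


Satisfied (removed): 1
Shortened (remain): 1
Unchanged (remain): 2
Remaining = 1 + 2 = 3

3


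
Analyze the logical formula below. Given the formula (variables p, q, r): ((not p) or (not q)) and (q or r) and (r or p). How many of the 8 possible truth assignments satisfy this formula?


Evaluate all 8 assignments for p, q, r:
p=0, q=0, r=0: 0
p=0, q=0, r=1: 1
p=0, q=1, r=0: 0
p=0, q=1, r=1: 1
p=1, q=0, r=0: 0
p=1, q=0, r=1: 1
p=1, q=1, r=0: 0
p=1, q=1, r=1: 0
Satisfying count = 3

3


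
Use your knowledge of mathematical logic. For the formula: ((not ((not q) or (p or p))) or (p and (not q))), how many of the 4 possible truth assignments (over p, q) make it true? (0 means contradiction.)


Check all 4 assignments:
p=0, q=0: 0
p=0, q=1: 1
p=1, q=0: 1
p=1, q=1: 0
Count of True = 2

2


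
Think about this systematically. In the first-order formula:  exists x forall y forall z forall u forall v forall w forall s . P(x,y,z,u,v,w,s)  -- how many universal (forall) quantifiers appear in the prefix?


Quantifier prefix: exists x forall y forall z forall u forall v forall w forall s
Mark each quantifier type:
  E U U U U U U
Universal count = 6, Existential count = 1
Asked for universal (forall) quantifiers: 6

6


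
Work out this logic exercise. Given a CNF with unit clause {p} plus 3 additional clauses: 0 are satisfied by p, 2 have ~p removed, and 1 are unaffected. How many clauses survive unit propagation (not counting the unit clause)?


Satisfied (removed): 0
Shortened (remain): 2
Unchanged (remain): 1
Remaining = 2 + 1 = 3

3


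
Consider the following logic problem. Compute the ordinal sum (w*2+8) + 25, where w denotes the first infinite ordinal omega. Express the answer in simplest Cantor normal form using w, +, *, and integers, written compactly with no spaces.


Compute (w*2+8) + 25.
Ordinal + is associative but NOT commutative; for finite n>0, n + w = w but w + n stays w+n.
By associativity: (w*2+8) + 25 = w*2 + (8+25) = w*2+33.
Result = w*2+33

w*2+33


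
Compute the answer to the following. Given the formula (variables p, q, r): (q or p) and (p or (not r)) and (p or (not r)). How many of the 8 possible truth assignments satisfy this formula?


Evaluate all 8 assignments for p, q, r:
p=0, q=0, r=0: 0
p=0, q=0, r=1: 0
p=0, q=1, r=0: 1
p=0, q=1, r=1: 0
p=1, q=0, r=0: 1
p=1, q=0, r=1: 1
p=1, q=1, r=0: 1
p=1, q=1, r=1: 1
Satisfying count = 5

5


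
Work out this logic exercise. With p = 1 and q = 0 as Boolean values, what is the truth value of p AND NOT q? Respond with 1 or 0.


p = 1, q = 0
Operation: p AND NOT q
Evaluate: 1 AND NOT 0 = 1

1


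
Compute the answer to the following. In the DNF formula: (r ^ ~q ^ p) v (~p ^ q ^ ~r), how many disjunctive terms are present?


A DNF formula is a disjunction of terms (conjunctions).
Terms are separated by v.
Counting the disjuncts: 2 terms.

2


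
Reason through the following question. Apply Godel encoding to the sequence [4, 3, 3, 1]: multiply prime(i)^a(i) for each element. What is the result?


Encode each element as an exponent of the corresponding prime:
  2^4 = 16
  3^3 = 27
  5^3 = 125
  7^1 = 7
Product = 16 * 27 * 125 * 7 = 378000

378000


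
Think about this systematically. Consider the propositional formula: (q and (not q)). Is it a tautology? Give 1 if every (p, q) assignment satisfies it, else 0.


Check all 4 assignments:
p=0, q=0: 0
p=0, q=1: 0
p=1, q=0: 0
p=1, q=1: 0
Satisfying count = 0/4.
Tautology iff count = 4: no.

0


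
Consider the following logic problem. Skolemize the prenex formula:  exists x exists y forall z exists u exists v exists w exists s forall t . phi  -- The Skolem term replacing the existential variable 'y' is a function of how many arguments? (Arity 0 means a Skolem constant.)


Quantifier prefix: exists x exists y forall z exists u exists v exists w exists s forall t
'y' is existentially quantified at position 2.
No universal quantifiers precede it.
Skolem function arity = 0 (a Skolem constant)

0


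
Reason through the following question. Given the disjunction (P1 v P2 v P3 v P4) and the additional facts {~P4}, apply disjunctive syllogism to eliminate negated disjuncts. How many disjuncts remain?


Original disjuncts (4): P1, P2, P3, P4
Negated (eliminate): ~P4
Remaining disjuncts: P1, P2, P3
Count = 4 - 1 = 3

3
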